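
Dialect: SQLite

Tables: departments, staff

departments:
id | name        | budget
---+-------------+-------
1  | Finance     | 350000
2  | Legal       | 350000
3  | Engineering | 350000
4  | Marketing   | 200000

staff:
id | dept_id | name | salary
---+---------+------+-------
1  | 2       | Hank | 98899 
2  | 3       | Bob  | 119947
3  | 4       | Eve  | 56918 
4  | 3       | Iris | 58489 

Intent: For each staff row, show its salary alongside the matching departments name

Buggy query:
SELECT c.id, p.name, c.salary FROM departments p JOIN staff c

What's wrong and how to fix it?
Bug: JOIN with no ON clause produces a cartesian product; every staff row pairs with every departments row

Fix: Add ON c.dept_id = p.id to the JOIN

Corrected query:
SELECT c.id, p.name, c.salary FROM departments p JOIN staff c ON c.dept_id = p.id

Result:
id | name        | salary
---+-------------+-------
1  | Legal       | 98899 
2  | Engineering | 119947
3  | Marketing   | 56918 
4  | Engineering | 58489 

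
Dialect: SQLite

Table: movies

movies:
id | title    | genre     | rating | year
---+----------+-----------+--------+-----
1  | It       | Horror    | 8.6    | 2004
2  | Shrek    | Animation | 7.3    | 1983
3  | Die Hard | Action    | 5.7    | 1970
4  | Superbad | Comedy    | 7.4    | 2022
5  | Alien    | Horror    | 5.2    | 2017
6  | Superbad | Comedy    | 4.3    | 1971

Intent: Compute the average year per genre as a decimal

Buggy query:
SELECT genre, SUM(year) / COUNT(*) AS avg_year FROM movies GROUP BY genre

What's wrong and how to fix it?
Bug: SUM(year) and COUNT(*) are both integers; the division truncates the fractional part

Fix: Cast one side to REAL so the division keeps the fractional part

Corrected query:
SELECT genre, SUM(year) * 1.0 / COUNT(*) AS avg_year FROM movies GROUP BY genre

Result:
genre     | avg_year
----------+---------
Action    | 1970    
Animation | 1983    
Comedy    | 1996.5  
Horror    | 2010.5  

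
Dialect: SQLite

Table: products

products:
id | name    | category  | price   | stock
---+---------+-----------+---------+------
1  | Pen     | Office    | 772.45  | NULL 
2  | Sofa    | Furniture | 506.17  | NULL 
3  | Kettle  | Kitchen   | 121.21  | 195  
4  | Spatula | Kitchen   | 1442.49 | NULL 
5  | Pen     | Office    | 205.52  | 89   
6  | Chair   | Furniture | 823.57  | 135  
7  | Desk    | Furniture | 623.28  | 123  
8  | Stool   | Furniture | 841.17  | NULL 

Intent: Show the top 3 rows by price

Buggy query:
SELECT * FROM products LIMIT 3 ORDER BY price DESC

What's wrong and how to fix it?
Bug: LIMIT must come after ORDER BY

Fix: Swap the clauses: ORDER BY first, then LIMIT

Corrected query:
SELECT * FROM products ORDER BY price DESC LIMIT 3

Result:
id | name    | category  | price   | stock
---+---------+-----------+---------+------
4  | Spatula | Kitchen   | 1442.49 | NULL 
8  | Stool   | Furniture | 841.17  | NULL 
6  | Chair   | Furniture | 823.57  | 135  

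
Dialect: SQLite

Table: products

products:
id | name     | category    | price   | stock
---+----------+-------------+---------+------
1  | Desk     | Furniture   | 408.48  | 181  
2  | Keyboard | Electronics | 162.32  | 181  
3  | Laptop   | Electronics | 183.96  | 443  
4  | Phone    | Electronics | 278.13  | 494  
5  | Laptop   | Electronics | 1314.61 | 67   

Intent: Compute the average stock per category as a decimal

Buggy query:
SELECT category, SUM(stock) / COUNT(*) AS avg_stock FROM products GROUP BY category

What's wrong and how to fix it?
Bug: SUM(stock) and COUNT(*) are both integers; the division truncates the fractional part

Fix: Multiply by 1.0 (or CAST to REAL) to force floating-point division

Corrected query:
SELECT category, SUM(stock) * 1.0 / COUNT(*) AS avg_stock FROM products GROUP BY category

Result:
category    | avg_stock
------------+----------
Electronics | 296.25   
Furniture   | 181      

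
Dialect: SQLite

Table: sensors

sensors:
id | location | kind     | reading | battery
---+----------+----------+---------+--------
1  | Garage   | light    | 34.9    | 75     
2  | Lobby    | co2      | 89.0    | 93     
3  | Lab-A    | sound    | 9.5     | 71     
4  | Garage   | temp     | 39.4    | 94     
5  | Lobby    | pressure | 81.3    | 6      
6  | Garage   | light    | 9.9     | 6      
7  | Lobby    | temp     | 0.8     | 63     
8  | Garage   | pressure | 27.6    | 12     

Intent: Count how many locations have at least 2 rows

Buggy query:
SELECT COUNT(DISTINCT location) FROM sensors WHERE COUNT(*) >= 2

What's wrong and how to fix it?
Bug: WHERE filters individual rows, not groups, so a group-level COUNT is invalid there

Fix: Use a subquery that GROUPs and filters with HAVING, then count its rows

Corrected query:
SELECT COUNT(*) FROM (SELECT location FROM sensors GROUP BY location HAVING COUNT(*) >= 2)

Result:
COUNT(*)
--------
2       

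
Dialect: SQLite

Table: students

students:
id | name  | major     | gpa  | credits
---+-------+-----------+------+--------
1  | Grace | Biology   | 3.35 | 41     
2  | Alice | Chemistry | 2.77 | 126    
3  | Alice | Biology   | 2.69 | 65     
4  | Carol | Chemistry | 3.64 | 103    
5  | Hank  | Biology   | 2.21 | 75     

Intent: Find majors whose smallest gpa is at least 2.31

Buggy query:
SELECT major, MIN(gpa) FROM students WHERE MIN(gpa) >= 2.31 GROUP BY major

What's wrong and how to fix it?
Bug: MIN() in WHERE is a misuse of aggregate

Fix: Replace WHERE with HAVING after the GROUP BY

Corrected query:
SELECT major, MIN(gpa) FROM students GROUP BY major HAVING MIN(gpa) >= 2.31

Result:
major     | MIN(gpa)
----------+---------
Chemistry | 2.77    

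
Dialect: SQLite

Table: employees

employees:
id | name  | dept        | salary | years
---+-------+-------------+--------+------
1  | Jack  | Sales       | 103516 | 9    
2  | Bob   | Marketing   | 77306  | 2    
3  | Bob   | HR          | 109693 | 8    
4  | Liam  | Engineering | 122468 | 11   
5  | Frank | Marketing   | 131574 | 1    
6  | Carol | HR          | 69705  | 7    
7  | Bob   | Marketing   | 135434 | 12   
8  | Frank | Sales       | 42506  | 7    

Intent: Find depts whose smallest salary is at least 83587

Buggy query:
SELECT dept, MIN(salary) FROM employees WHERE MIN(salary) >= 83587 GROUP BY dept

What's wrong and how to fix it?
Bug: Aggregates like MIN are computed per group after WHERE runs

Fix: Replace WHERE with HAVING after the GROUP BY

Corrected query:
SELECT dept, MIN(salary) FROM employees GROUP BY dept HAVING MIN(salary) >= 83587

Result:
dept        | MIN(salary)
------------+------------
Engineering | 122468     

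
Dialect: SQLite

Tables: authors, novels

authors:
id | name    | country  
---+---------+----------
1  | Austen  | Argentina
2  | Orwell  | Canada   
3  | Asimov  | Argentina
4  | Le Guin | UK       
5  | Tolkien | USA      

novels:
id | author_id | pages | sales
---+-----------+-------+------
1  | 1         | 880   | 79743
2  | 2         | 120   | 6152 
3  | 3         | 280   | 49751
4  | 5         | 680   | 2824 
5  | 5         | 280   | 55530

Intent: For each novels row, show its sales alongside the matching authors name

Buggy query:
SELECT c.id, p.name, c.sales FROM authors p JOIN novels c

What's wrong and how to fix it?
Bug: Missing join condition: each novels row is matched to all authors rows instead of just its own

Fix: Specify the join condition linking the foreign key to the parent id

Corrected query:
SELECT c.id, p.name, c.sales FROM authors p JOIN novels c ON c.author_id = p.id

Result:
id | name    | sales
---+---------+------
1  | Austen  | 79743
2  | Orwell  | 6152 
3  | Asimov  | 49751
4  | Tolkien | 2824 
5  | Tolkien | 55530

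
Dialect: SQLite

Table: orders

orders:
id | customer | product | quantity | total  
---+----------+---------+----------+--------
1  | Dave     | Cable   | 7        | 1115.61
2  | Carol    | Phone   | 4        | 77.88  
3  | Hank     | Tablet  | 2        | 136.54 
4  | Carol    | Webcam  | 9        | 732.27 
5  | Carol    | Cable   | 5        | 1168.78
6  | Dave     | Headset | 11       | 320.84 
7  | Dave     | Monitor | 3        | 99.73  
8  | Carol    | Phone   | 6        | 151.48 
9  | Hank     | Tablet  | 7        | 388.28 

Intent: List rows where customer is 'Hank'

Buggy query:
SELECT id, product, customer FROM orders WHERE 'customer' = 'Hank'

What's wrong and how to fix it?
Bug: 'customer' in single quotes is a string literal, not the column; the comparison is literal-vs-literal and never true

Fix: Remove the quotes around the column name (or use double quotes for an identifier)

Corrected query:
SELECT id, product, customer FROM orders WHERE customer = 'Hank'

Result:
id | product | customer
---+---------+---------
3  | Tablet  | Hank    
9  | Tablet  | Hank    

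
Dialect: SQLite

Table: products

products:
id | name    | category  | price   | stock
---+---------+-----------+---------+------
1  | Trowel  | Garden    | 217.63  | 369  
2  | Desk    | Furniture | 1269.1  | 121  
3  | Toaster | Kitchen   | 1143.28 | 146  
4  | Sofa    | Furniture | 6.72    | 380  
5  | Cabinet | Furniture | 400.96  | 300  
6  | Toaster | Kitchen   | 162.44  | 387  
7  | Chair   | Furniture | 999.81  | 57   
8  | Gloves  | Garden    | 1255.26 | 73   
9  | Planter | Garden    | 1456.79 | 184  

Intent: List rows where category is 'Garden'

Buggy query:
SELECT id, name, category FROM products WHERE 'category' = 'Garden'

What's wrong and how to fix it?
Bug: 'category' in single quotes is a string literal, not the column; the comparison is literal-vs-literal and never true

Fix: Remove the quotes around the column name (or use double quotes for an identifier)

Corrected query:
SELECT id, name, category FROM products WHERE category = 'Garden'

Result:
id | name    | category
---+---------+---------
1  | Trowel  | Garden  
8  | Gloves  | Garden  
9  | Planter | Garden  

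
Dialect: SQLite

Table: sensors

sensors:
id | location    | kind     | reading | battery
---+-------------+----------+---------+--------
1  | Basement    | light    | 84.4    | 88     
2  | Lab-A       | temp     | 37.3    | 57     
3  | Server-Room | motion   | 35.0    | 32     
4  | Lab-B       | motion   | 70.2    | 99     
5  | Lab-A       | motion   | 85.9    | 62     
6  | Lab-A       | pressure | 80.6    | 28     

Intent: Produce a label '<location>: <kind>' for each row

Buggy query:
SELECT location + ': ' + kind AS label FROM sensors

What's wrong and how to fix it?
Bug: '+' is numeric addition; on text columns SQLite converts them to 0 instead of concatenating

Fix: Use the || operator for string concatenation

Corrected query:
SELECT location || ': ' || kind AS label FROM sensors

Result:
label              
-------------------
Basement: light    
Lab-A: temp        
Server-Room: motion
Lab-B: motion      
Lab-A: motion      
Lab-A: pressure    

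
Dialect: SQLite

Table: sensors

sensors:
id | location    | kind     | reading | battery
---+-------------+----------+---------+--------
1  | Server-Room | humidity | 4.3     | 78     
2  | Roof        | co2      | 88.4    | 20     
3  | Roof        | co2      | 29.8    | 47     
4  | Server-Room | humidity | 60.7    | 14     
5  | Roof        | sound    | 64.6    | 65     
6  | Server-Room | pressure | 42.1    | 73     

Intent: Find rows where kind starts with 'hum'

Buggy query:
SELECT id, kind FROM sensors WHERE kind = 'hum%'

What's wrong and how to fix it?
Bug: Wildcards only work with LIKE; '=' treats '%' as a literal character

Fix: Use LIKE for wildcard pattern matching

Corrected query:
SELECT id, kind FROM sensors WHERE kind LIKE 'hum%'

Result:
id | kind    
---+---------
1  | humidity
4  | humidity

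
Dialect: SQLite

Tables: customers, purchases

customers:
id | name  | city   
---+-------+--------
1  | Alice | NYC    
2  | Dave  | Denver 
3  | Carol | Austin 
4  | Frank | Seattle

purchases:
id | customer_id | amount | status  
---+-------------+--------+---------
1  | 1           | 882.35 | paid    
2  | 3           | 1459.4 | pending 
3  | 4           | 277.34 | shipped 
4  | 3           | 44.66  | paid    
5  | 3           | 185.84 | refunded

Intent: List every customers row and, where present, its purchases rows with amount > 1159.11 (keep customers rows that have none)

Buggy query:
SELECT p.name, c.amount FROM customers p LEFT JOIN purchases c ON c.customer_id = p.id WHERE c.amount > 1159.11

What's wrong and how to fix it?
Bug: A WHERE condition on the right-hand table after LEFT JOIN drops unmatched parents

Fix: Put 'c.amount > 1159.11' in the JOIN's ON clause instead of WHERE

Corrected query:
SELECT p.name, c.amount FROM customers p LEFT JOIN purchases c ON c.customer_id = p.id AND c.amount > 1159.11

Result:
name  | amount
------+-------
Alice | NULL  
Dave  | NULL  
Carol | 1459.4
Frank | NULL  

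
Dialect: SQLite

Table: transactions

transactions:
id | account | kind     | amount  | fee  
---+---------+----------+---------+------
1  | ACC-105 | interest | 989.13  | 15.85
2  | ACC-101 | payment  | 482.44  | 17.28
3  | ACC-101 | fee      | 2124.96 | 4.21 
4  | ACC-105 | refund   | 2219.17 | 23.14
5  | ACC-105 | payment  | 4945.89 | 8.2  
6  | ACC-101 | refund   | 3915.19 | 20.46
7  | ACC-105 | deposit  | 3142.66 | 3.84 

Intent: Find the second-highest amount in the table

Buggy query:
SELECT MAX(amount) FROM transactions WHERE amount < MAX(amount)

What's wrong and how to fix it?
Bug: MAX(amount) on the right of the comparison is an aggregate-in-WHERE error

Fix: Compute the overall MAX in a subquery, then take MAX of rows below it

Corrected query:
SELECT MAX(amount) FROM transactions WHERE amount < (SELECT MAX(amount) FROM transactions)

Result:
MAX(amount)
-----------
3915.19    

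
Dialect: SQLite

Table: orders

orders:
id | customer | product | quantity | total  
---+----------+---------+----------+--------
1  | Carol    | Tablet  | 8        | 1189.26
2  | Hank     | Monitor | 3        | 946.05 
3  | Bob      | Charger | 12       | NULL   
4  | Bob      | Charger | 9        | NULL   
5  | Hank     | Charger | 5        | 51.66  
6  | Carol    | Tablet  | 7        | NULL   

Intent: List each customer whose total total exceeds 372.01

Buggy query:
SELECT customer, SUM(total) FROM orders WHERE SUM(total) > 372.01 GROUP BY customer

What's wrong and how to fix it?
Bug: WHERE runs before GROUP BY, so aggregates aren't available there

Fix: Move the aggregate condition to a HAVING clause

Corrected query:
SELECT customer, SUM(total) FROM orders GROUP BY customer HAVING SUM(total) > 372.01

Result:
customer | SUM(total)
---------+-----------
Carol    | 1189.26   
Hank     | 997.71    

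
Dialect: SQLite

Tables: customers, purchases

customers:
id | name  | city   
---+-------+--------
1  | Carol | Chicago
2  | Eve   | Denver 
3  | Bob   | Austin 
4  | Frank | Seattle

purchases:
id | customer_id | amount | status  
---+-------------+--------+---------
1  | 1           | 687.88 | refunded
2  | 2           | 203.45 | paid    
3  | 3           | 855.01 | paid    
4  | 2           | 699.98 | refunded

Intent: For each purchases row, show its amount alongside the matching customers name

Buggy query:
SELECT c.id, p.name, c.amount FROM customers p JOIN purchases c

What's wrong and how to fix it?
Bug: JOIN with no ON clause produces a cartesian product; every purchases row pairs with every customers row

Fix: Add ON c.customer_id = p.id to the JOIN

Corrected query:
SELECT c.id, p.name, c.amount FROM customers p JOIN purchases c ON c.customer_id = p.id

Result:
id | name  | amount
---+-------+-------
1  | Carol | 687.88
2  | Eve   | 203.45
3  | Bob   | 855.01
4  | Eve   | 699.98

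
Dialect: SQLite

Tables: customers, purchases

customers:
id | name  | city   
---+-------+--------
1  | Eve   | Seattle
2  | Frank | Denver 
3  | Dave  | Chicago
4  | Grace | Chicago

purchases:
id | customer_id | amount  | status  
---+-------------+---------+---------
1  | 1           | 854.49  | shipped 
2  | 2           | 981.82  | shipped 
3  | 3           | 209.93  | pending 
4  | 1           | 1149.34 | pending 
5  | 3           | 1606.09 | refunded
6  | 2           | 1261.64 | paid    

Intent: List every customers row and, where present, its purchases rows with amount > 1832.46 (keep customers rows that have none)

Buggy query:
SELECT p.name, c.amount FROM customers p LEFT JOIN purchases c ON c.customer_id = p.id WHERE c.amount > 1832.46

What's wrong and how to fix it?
Bug: Filtering c.amount in WHERE discards the NULL rows produced by LEFT JOIN, turning it into an inner join

Fix: Move the right-table condition into the ON clause so unmatched parents are kept

Corrected query:
SELECT p.name, c.amount FROM customers p LEFT JOIN purchases c ON c.customer_id = p.id AND c.amount > 1832.46

Result:
name  | amount
------+-------
Eve   | NULL  
Frank | NULL  
Dave  | NULL  
Grace | NULL  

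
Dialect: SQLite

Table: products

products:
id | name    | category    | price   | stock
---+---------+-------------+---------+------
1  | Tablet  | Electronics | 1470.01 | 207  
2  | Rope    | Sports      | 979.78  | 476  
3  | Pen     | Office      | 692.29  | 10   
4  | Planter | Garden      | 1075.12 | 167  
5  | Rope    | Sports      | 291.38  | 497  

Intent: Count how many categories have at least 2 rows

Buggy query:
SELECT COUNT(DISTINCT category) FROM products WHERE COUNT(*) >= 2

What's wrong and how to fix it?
Bug: COUNT(*) cannot appear in WHERE; the per-group count doesn't exist yet

Fix: Use a subquery that GROUPs and filters with HAVING, then count its rows

Corrected query:
SELECT COUNT(*) FROM (SELECT category FROM products GROUP BY category HAVING COUNT(*) >= 2)

Result:
COUNT(*)
--------
1       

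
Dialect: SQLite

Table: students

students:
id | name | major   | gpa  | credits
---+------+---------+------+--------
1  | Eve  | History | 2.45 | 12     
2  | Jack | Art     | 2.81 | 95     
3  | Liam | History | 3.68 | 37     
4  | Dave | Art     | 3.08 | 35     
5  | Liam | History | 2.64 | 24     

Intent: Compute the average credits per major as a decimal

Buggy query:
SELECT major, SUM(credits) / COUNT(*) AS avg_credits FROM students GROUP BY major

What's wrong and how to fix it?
Bug: Both operands are integers, so '/' performs integer division and truncates

Fix: Multiply by 1.0 (or CAST to REAL) to force floating-point division

Corrected query:
SELECT major, SUM(credits) * 1.0 / COUNT(*) AS avg_credits FROM students GROUP BY major

Result:
major   | avg_credits
--------+------------
Art     | 65         
History | 24.333333  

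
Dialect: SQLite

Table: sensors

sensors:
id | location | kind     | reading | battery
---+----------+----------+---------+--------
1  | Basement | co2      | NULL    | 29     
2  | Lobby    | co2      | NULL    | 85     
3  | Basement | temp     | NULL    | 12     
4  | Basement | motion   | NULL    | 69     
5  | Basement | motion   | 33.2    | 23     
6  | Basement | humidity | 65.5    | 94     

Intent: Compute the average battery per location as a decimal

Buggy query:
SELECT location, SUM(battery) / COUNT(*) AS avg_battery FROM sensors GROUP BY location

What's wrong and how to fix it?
Bug: Both operands are integers, so '/' performs integer division and truncates

Fix: Multiply by 1.0 (or CAST to REAL) to force floating-point division

Corrected query:
SELECT location, SUM(battery) * 1.0 / COUNT(*) AS avg_battery FROM sensors GROUP BY location

Result:
location | avg_battery
---------+------------
Basement | 45.4       
Lobby    | 85         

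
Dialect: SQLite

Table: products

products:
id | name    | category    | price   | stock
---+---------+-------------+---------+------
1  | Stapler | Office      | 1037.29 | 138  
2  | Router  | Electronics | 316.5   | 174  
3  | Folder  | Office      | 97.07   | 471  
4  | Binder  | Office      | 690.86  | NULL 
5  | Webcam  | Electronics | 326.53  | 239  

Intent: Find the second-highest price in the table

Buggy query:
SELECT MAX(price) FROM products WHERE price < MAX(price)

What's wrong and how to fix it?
Bug: MAX(price) on the right of the comparison is an aggregate-in-WHERE error

Fix: Compute the overall MAX in a subquery, then take MAX of rows below it

Corrected query:
SELECT MAX(price) FROM products WHERE price < (SELECT MAX(price) FROM products)

Result:
MAX(price)
----------
690.86    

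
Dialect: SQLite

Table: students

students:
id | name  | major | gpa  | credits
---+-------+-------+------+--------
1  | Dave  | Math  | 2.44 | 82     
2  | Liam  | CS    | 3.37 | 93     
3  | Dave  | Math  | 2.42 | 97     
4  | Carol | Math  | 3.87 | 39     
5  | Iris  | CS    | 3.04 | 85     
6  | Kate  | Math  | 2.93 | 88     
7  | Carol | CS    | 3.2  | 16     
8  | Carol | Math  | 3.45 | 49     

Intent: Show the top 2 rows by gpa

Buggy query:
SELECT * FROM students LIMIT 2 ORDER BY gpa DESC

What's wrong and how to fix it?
Bug: LIMIT must come after ORDER BY

Fix: Sort with ORDER BY, then apply LIMIT

Corrected query:
SELECT * FROM students ORDER BY gpa DESC LIMIT 2

Result:
id | name  | major | gpa  | credits
---+-------+-------+------+--------
4  | Carol | Math  | 3.87 | 39     
8  | Carol | Math  | 3.45 | 49     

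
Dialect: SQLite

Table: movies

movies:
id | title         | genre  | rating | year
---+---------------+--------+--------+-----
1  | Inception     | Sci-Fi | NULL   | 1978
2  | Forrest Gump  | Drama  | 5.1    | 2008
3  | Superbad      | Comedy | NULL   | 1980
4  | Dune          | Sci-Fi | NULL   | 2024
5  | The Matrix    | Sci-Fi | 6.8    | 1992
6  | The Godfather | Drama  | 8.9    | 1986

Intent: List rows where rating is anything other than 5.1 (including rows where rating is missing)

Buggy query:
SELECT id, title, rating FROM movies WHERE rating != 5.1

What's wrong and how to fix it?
Bug: 'rating != 5.1' is unknown when rating is NULL, so NULL rows are silently excluded

Fix: Handle NULL separately with IS NULL alongside the inequality

Corrected query:
SELECT id, title, rating FROM movies WHERE rating != 5.1 OR rating IS NULL

Result:
id | title         | rating
---+---------------+-------
1  | Inception     | NULL  
3  | Superbad      | NULL  
4  | Dune          | NULL  
5  | The Matrix    | 6.8   
6  | The Godfather | 8.9   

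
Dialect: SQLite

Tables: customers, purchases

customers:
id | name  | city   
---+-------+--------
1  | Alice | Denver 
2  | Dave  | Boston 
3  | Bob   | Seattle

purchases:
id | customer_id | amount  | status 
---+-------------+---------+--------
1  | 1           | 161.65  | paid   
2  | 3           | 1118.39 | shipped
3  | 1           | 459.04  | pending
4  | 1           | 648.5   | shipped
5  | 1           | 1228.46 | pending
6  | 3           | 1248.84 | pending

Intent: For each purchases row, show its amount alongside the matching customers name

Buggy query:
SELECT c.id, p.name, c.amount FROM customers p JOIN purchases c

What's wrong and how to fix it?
Bug: Missing join condition: each purchases row is matched to all customers rows instead of just its own

Fix: Specify the join condition linking the foreign key to the parent id

Corrected query:
SELECT c.id, p.name, c.amount FROM customers p JOIN purchases c ON c.customer_id = p.id

Result:
id | name  | amount 
---+-------+--------
1  | Alice | 161.65 
2  | Bob   | 1118.39
3  | Alice | 459.04 
4  | Alice | 648.5  
5  | Alice | 1228.46
6  | Bob   | 1248.84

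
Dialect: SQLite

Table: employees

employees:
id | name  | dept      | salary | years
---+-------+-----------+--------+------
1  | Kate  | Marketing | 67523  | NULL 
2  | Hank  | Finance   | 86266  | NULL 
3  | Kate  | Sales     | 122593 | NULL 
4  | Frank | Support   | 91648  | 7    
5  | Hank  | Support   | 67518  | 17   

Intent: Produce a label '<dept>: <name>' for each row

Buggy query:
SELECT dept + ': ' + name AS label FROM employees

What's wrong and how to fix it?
Bug: '+' is numeric addition; on text columns SQLite converts them to 0 instead of concatenating

Fix: Use the || operator for string concatenation

Corrected query:
SELECT dept || ': ' || name AS label FROM employees

Result:
label          
---------------
Marketing: Kate
Finance: Hank  
Sales: Kate    
Support: Frank 
Support: Hank  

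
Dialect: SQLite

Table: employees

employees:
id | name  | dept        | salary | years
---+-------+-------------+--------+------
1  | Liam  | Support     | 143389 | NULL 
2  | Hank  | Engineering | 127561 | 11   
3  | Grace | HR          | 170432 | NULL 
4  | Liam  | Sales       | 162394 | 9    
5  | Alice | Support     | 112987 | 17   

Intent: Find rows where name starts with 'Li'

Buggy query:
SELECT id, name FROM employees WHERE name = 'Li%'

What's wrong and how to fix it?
Bug: Wildcards only work with LIKE; '=' treats '%' as a literal character

Fix: Replace '=' with LIKE so 'Li%' is treated as a pattern

Corrected query:
SELECT id, name FROM employees WHERE name LIKE 'Li%'

Result:
id | name
---+-----
1  | Liam
4  | Liam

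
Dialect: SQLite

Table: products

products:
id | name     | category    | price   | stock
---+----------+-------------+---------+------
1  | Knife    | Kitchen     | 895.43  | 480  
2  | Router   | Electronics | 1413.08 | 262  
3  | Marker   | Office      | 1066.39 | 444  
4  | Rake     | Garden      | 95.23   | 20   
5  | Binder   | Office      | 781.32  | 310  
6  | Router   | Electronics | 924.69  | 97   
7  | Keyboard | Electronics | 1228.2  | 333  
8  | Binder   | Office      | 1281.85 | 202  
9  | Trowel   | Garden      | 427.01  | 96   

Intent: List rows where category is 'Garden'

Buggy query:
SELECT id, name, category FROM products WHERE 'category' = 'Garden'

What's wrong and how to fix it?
Bug: Single quotes denote string literals in SQL; the column name is being compared as a constant string

Fix: Reference the column as category without single quotes

Corrected query:
SELECT id, name, category FROM products WHERE category = 'Garden'

Result:
id | name   | category
---+--------+---------
4  | Rake   | Garden  
9  | Trowel | Garden  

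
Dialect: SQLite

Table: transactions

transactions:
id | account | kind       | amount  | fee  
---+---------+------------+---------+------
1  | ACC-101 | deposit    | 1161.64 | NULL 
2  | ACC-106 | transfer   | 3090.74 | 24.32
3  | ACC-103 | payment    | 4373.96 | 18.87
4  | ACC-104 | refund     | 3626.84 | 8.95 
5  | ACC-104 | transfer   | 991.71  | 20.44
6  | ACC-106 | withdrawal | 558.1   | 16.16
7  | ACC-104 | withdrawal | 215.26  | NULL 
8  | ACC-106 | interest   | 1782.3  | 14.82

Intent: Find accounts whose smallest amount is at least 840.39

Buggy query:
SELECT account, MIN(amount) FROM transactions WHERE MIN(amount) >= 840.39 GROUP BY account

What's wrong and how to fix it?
Bug: Aggregates like MIN are computed per group after WHERE runs

Fix: Use HAVING for the per-group MIN condition

Corrected query:
SELECT account, MIN(amount) FROM transactions GROUP BY account HAVING MIN(amount) >= 840.39

Result:
account | MIN(amount)
--------+------------
ACC-101 | 1161.64    
ACC-103 | 4373.96    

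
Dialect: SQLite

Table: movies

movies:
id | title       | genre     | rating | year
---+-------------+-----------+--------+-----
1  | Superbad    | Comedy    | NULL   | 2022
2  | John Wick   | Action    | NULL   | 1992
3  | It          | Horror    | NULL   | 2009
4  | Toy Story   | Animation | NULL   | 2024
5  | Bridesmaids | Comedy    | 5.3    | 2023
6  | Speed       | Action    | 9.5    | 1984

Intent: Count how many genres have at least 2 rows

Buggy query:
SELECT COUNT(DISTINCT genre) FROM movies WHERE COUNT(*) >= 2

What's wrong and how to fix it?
Bug: WHERE filters individual rows, not groups, so a group-level COUNT is invalid there

Fix: Use a subquery that GROUPs and filters with HAVING, then count its rows

Corrected query:
SELECT COUNT(*) FROM (SELECT genre FROM movies GROUP BY genre HAVING COUNT(*) >= 2)

Result:
COUNT(*)
--------
2       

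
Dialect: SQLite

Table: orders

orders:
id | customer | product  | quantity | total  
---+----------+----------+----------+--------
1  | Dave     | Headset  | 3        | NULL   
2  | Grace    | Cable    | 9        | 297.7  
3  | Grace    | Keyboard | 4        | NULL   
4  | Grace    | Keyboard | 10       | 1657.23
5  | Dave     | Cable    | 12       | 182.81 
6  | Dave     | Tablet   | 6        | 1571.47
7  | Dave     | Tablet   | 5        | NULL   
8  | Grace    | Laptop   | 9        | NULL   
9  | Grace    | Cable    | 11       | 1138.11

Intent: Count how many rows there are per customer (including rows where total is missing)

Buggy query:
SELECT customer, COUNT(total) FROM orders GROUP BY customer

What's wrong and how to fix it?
Bug: COUNT(column) counts non-NULL values only; rows with NULL total aren't counted

Fix: Replace COUNT(total) with COUNT(*)

Corrected query:
SELECT customer, COUNT(*) FROM orders GROUP BY customer

Result:
customer | COUNT(*)
---------+---------
Dave     | 4       
Grace    | 5       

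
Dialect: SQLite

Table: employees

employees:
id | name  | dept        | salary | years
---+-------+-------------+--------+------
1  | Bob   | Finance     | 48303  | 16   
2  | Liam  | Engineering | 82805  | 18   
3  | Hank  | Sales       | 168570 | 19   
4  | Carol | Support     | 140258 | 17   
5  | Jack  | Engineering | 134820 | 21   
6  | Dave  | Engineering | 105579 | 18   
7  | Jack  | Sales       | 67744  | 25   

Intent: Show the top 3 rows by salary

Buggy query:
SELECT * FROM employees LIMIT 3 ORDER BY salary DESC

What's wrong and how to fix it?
Bug: LIMIT must come after ORDER BY

Fix: Swap the clauses: ORDER BY first, then LIMIT

Corrected query:
SELECT * FROM employees ORDER BY salary DESC LIMIT 3

Result:
id | name  | dept        | salary | years
---+-------+-------------+--------+------
3  | Hank  | Sales       | 168570 | 19   
4  | Carol | Support     | 140258 | 17   
5  | Jack  | Engineering | 134820 | 21   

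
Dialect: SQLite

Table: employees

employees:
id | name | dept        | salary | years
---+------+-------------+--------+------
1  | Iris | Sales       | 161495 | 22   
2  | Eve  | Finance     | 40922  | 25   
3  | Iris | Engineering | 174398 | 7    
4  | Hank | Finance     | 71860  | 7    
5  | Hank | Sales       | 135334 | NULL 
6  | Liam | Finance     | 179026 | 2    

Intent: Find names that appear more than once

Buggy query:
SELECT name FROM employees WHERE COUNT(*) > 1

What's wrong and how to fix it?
Bug: COUNT(*) is an aggregate and cannot be used in WHERE

Fix: GROUP BY name, then filter groups with HAVING COUNT(*) > 1

Corrected query:
SELECT name FROM employees GROUP BY name HAVING COUNT(*) > 1

Result:
name
----
Hank
Iris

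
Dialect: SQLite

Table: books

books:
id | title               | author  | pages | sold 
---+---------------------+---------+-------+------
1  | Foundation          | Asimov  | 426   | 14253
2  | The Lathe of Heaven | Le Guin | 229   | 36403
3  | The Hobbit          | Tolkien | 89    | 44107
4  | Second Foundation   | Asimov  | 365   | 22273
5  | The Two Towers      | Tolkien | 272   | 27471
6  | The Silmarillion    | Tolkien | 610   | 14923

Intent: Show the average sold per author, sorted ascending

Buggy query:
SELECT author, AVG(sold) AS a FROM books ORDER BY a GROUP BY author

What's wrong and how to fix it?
Bug: GROUP BY must precede ORDER BY

Fix: Reorder: SELECT … FROM … GROUP BY … ORDER BY …

Corrected query:
SELECT author, AVG(sold) AS a FROM books GROUP BY author ORDER BY a

Result:
author  | a           
--------+-------------
Asimov  | 18263       
Tolkien | 28833.666667
Le Guin | 36403       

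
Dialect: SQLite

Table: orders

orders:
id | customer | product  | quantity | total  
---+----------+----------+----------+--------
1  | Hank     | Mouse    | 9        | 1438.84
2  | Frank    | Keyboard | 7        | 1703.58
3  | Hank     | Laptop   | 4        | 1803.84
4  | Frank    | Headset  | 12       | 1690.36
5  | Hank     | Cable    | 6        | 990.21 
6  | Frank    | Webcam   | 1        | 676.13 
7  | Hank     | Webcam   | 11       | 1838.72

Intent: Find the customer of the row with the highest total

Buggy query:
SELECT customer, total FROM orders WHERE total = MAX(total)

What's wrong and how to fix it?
Bug: MAX(total) is an aggregate and cannot be used directly in WHERE

Fix: Use a subquery: WHERE total = (SELECT MAX(total) FROM orders)

Corrected query:
SELECT customer, total FROM orders WHERE total = (SELECT MAX(total) FROM orders)

Result:
customer | total  
---------+--------
Hank     | 1838.72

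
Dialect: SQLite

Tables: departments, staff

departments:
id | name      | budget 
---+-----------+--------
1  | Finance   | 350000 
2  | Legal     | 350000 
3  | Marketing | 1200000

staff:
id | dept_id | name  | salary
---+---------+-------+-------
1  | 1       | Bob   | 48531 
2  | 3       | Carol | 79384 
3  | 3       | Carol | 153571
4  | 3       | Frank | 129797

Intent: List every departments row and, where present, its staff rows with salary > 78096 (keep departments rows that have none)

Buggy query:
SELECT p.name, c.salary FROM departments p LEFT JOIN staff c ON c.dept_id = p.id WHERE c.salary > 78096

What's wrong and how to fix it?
Bug: A WHERE condition on the right-hand table after LEFT JOIN drops unmatched parents

Fix: Move the right-table condition into the ON clause so unmatched parents are kept

Corrected query:
SELECT p.name, c.salary FROM departments p LEFT JOIN staff c ON c.dept_id = p.id AND c.salary > 78096

Result:
name      | salary
----------+-------
Finance   | NULL  
Legal     | NULL  
Marketing | 79384 
Marketing | 129797
Marketing | 153571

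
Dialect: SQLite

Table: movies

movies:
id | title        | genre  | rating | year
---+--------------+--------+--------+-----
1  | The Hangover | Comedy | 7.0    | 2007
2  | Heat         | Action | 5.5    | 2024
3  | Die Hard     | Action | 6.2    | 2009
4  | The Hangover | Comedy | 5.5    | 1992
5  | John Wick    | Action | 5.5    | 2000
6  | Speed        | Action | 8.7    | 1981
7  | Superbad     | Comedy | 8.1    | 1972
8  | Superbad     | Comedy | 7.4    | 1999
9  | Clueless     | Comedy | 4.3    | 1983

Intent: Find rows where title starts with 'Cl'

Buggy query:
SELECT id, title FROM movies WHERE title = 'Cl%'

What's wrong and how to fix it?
Bug: '=' compares the literal string including the % character; pattern matching needs LIKE

Fix: Use LIKE for wildcard pattern matching

Corrected query:
SELECT id, title FROM movies WHERE title LIKE 'Cl%'

Result:
id | title   
---+---------
9  | Clueless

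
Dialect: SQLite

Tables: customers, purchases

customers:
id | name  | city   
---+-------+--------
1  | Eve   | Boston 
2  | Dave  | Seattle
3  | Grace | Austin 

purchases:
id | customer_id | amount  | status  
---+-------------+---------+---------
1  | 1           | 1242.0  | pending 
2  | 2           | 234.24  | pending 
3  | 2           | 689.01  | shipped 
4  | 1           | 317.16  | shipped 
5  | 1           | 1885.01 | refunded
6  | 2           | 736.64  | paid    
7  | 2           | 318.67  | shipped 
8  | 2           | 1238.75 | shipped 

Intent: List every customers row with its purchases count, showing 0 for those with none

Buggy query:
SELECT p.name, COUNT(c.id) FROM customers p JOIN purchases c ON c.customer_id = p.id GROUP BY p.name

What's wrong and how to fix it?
Bug: An inner join excludes parents with zero children

Fix: Switch to LEFT JOIN to retain unmatched parent rows

Corrected query:
SELECT p.name, COUNT(c.id) FROM customers p LEFT JOIN purchases c ON c.customer_id = p.id GROUP BY p.name

Result:
name  | COUNT(c.id)
------+------------
Dave  | 5          
Eve   | 3          
Grace | 0          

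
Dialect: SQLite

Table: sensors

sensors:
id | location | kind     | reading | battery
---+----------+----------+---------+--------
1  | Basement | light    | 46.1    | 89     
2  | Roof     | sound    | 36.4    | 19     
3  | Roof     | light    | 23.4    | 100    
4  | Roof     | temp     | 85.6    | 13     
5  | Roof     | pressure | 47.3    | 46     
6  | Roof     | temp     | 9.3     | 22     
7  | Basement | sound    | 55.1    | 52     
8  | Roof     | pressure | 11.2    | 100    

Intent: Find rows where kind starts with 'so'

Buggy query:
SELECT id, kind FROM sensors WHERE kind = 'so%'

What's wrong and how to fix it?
Bug: Wildcards only work with LIKE; '=' treats '%' as a literal character

Fix: Replace '=' with LIKE so 'so%' is treated as a pattern

Corrected query:
SELECT id, kind FROM sensors WHERE kind LIKE 'so%'

Result:
id | kind 
---+------
2  | sound
7  | sound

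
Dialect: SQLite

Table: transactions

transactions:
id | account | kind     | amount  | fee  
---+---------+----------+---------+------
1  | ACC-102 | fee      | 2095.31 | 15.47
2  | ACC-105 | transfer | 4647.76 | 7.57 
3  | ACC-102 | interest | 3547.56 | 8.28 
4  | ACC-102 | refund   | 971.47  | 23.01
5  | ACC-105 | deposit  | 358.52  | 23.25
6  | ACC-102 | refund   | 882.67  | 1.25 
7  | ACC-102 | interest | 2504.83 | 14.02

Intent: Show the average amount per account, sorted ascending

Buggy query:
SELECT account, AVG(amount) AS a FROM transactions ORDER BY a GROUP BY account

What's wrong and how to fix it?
Bug: GROUP BY must precede ORDER BY

Fix: Move ORDER BY to the end, after GROUP BY

Corrected query:
SELECT account, AVG(amount) AS a FROM transactions GROUP BY account ORDER BY a

Result:
account | a       
--------+---------
ACC-102 | 2000.368
ACC-105 | 2503.14 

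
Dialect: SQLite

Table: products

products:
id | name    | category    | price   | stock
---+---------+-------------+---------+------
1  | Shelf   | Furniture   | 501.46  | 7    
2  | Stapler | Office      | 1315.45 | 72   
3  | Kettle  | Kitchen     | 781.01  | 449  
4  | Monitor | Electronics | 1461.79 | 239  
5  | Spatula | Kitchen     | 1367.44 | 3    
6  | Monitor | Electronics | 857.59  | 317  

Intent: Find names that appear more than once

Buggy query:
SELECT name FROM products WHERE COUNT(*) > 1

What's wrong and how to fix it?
Bug: WHERE can't reference COUNT(*); aggregates are computed after WHERE

Fix: GROUP BY name, then filter groups with HAVING COUNT(*) > 1

Corrected query:
SELECT name FROM products GROUP BY name HAVING COUNT(*) > 1

Result:
name   
-------
Monitor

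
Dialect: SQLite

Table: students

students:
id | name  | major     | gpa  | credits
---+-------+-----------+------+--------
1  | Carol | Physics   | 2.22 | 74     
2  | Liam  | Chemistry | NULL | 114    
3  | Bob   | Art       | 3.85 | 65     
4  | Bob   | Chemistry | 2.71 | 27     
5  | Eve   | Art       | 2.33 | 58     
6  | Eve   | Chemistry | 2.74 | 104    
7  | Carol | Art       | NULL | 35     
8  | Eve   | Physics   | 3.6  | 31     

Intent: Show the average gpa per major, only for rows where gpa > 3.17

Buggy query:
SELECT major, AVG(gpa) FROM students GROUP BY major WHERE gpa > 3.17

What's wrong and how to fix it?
Bug: WHERE cannot follow GROUP BY

Fix: Move the WHERE clause before GROUP BY

Corrected query:
SELECT major, AVG(gpa) FROM students WHERE gpa > 3.17 GROUP BY major

Result:
major   | AVG(gpa)
--------+---------
Art     | 3.85    
Physics | 3.6     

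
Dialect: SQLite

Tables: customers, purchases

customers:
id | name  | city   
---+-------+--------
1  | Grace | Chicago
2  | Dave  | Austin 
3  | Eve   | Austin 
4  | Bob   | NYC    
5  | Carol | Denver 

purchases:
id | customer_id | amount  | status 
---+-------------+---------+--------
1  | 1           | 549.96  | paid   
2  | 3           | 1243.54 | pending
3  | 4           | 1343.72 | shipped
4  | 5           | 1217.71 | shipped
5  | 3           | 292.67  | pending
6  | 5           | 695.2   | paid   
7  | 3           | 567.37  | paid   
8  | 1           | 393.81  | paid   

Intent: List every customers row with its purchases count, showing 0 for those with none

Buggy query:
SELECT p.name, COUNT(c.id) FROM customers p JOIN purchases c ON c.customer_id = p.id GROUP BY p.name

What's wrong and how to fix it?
Bug: An inner join excludes parents with zero children

Fix: Switch to LEFT JOIN to retain unmatched parent rows

Corrected query:
SELECT p.name, COUNT(c.id) FROM customers p LEFT JOIN purchases c ON c.customer_id = p.id GROUP BY p.name

Result:
name  | COUNT(c.id)
------+------------
Bob   | 1          
Carol | 2          
Dave  | 0          
Eve   | 3          
Grace | 2          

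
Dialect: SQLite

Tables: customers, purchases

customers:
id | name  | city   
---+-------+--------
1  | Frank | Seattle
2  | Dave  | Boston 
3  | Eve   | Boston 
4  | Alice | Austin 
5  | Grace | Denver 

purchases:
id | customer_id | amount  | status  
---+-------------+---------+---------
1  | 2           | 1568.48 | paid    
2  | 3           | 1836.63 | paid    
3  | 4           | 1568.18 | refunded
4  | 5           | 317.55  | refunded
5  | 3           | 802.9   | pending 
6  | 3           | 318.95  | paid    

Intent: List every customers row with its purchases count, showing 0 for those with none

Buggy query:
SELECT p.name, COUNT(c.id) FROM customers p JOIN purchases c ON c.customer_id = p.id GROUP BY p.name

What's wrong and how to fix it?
Bug: An inner join excludes parents with zero children

Fix: Switch to LEFT JOIN to retain unmatched parent rows

Corrected query:
SELECT p.name, COUNT(c.id) FROM customers p LEFT JOIN purchases c ON c.customer_id = p.id GROUP BY p.name

Result:
name  | COUNT(c.id)
------+------------
Alice | 1          
Dave  | 1          
Eve   | 3          
Frank | 0          
Grace | 1          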